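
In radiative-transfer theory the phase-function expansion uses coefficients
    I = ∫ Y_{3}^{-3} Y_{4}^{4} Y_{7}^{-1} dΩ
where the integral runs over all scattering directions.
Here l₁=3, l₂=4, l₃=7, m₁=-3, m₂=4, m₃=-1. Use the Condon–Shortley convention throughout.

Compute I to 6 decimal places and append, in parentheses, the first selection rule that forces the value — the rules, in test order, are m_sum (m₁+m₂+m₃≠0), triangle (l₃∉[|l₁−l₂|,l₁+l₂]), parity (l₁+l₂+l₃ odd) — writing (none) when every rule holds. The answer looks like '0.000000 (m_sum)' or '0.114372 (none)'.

-0.006738 (none)

Rules hold: Σm=0, L=14 even, 1≤7≤7.
N = 7·9·15 = 945
Δ = 0!·6!·8!/15! = 1/45045
Racah Σ t=0..0: t=0:+1/20736 = 1/20736
⇒ 3j(3 4 7; 0 0 0)² = 35/1287, sgn -1
Racah Σ t=0..0: t=0:+1/29030400 = 1/29030400
⇒ 3j(3 4 7; -3 4 -1)² = 1/45045, sgn +1
4πI² = N·(3j₀)²·(3jₘ)² = 35/61347
I = -1·√(0.000570525/4π) = -0.00673802
No selection rule forces the value: the integral is nonzero (none).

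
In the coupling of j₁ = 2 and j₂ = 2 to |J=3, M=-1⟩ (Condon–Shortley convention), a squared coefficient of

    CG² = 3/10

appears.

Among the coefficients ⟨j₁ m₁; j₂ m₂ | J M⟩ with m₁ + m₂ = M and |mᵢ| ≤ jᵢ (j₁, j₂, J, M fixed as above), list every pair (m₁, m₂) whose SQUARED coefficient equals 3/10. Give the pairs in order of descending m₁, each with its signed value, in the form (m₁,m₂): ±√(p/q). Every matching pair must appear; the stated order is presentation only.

(1,-2): +√(3/10); (-2,1): −√(3/10)

Admissible pairs with m₁+m₂ = M = -1: (-2,1), (-1,0), (0,-1), (1,-2)
  (m₁,m₂)=(1,-2): CG² = 3/10, CG = +√(3/10)   ← matches the target
  (m₁,m₂)=(0,-1): CG² = 1/5, CG = +√(1/5)
  (m₁,m₂)=(-1,0): CG² = 1/5, CG = −√(1/5)
  (m₁,m₂)=(-2,1): CG² = 3/10, CG = −√(3/10)   ← matches the target
Pairs with CG² = 3/10: (1,-2): +√(3/10); (-2,1): −√(3/10)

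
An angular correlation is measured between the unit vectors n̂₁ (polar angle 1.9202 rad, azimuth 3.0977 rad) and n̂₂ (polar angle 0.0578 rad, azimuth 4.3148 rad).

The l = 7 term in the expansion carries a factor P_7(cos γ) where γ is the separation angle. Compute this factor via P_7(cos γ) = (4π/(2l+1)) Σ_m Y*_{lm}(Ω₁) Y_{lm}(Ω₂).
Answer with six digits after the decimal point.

0.185630

Expand P_7 via completeness: Σ_{m} conj(Y_{7,m}) at Ω₁ times Y_{7,m} at Ω₂ —
  [-7]  conj(Y_{7,-7})(Ω₁) = -0.308107+0.097761i ; Y_{7,-7}(Ω₂) = +0.000000+0.000000i ; Δ = -0.000000-0.000000i
  [-6]  conj(Y_{7,-6})(Ω₁) = -0.425480+0.114717i ; Y_{7,-6}(Ω₂) = +0.000000-0.000000i ; Δ = -0.000000+0.000000i
  [-5]  conj(Y_{7,-5})(Ω₁) = -0.137292+0.030624i ; Y_{7,-5}(Ω₂) = -0.000003-0.000001i ; Δ = +0.000000+0.000000i
  [-4]  conj(Y_{7,-4})(Ω₁) = +0.284637-0.050494i ; Y_{7,-4}(Ω₂) = -0.000002+0.000081i ; Δ = +0.000004+0.000023i
  [-3]  conj(Y_{7,-3})(Ω₁) = +0.252066-0.033385i ; Y_{7,-3}(Ω₂) = +0.001571-0.000624i ; Δ = +0.000375-0.000210i
  [-2]  conj(Y_{7,-2})(Ω₁) = -0.191830+0.016883i ; Y_{7,-2}(Ω₂) = -0.017304-0.017646i ; Δ = +0.003617+0.003093i
  [-1]  conj(Y_{7,-1})(Ω₁) = -0.282588+0.012412i ; Y_{7,-1}(Ω₂) = -0.089390+0.212856i ; Δ = +0.022619-0.061260i
  [+0]  conj(Y_{7,0})(Ω₁) = +0.161557-0.000000i ; Y_{7,0}(Ω₂) = +1.042035+0.000000i ; Δ = +0.168348+0.000000i
  [+1]  conj(Y_{7,1})(Ω₁) = +0.282588+0.012412i ; Y_{7,1}(Ω₂) = +0.089390+0.212856i ; Δ = +0.022619+0.061260i
  [+2]  conj(Y_{7,2})(Ω₁) = -0.191830-0.016883i ; Y_{7,2}(Ω₂) = -0.017304+0.017646i ; Δ = +0.003617-0.003093i
  [+3]  conj(Y_{7,3})(Ω₁) = -0.252066-0.033385i ; Y_{7,3}(Ω₂) = -0.001571-0.000624i ; Δ = +0.000375+0.000210i
  [+4]  conj(Y_{7,4})(Ω₁) = +0.284637+0.050494i ; Y_{7,4}(Ω₂) = -0.000002-0.000081i ; Δ = +0.000004-0.000023i
  [+5]  conj(Y_{7,5})(Ω₁) = +0.137292+0.030624i ; Y_{7,5}(Ω₂) = +0.000003-0.000001i ; Δ = +0.000000-0.000000i
  [+6]  conj(Y_{7,6})(Ω₁) = -0.425480-0.114717i ; Y_{7,6}(Ω₂) = +0.000000+0.000000i ; Δ = -0.000000-0.000000i
  [+7]  conj(Y_{7,7})(Ω₁) = +0.308107+0.097761i ; Y_{7,7}(Ω₂) = -0.000000+0.000000i ; Δ = -0.000000+0.000000i
Total Σ_m = +0.221579-0.000000i. Multiply by 0.837758: +0.185630-0.000000i. P_7(cos γ) = 0.185630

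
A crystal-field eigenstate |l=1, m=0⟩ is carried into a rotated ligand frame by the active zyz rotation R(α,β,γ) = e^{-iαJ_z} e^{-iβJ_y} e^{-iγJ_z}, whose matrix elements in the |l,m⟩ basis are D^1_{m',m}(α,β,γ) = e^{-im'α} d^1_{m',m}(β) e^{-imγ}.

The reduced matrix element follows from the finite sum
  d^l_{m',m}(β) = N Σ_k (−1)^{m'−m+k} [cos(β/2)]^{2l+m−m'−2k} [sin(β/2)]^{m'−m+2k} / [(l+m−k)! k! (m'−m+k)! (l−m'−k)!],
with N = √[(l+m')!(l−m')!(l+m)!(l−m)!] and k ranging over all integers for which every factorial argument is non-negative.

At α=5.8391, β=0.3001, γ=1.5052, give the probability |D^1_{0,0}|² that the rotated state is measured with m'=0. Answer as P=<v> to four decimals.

P=0.9126

Split into d^1_{0,0}(β=0.3001) × two z-phases.
Half-angle: c=0.988764, s=0.149488. N=√(1·1·1·1)=1.000000
The bounds max(0,m−m')=0 and min(l+m,l−m')=1 give 2 terms
  k=0: (−1)^0·1.0000/(1)·0.9888^2·0.1495^0 = +0.977653
  k=1: (−1)^1·1.0000/(1)·0.9888^0·0.1495^2 = -0.022347
d^1_{0,0}(0.3001) = +0.977653 -0.022347 = +0.955307
|D^1_{0,0}|² = |d^1_{0,0}(β)|² = (+0.955307)² = 0.912611 (the z-rotation phases have unit modulus)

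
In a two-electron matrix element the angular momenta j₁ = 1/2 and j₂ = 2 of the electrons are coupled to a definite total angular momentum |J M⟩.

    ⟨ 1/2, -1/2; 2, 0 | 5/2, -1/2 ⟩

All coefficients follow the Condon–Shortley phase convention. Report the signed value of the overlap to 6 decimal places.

+√(3/5) ≈ +0.774597

j₁+j₂−J=0  J+j₁−j₂=1  J−j₁+j₂=4  j₁+j₂+J+1=6
(j₁±m₁, j₂±m₂, J±M) = (0,1,2,2,2,3)
P² = 48/5
sum k=0..0:
  [0] +1/4 = 1/4
S = 1/4
C² = P²·S² = 3/5 ; C = +0.774597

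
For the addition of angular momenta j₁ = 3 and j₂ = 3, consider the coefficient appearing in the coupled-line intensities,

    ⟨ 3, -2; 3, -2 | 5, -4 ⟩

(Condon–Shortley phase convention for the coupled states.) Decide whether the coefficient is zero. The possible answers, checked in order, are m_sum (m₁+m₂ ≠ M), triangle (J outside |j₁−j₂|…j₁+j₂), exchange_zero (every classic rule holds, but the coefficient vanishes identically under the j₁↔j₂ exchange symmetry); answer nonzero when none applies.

exchange_zero

m-sum: m₁+m₂ = -2+(-2) = -4, M = -4  ✓
triangle: |j₁−j₂| = 0 ≤ J = 5 ≤ j₁+j₂ = 6  ✓
exchange: j₁=j₂ and m₁=m₂, and (−1)^(j₁+j₂−J) = (−1)^1 = −1 forces ⟨j₁m₁;j₂m₂|JM⟩ = −⟨j₂m₂;j₁m₁|JM⟩ = −⟨j₁m₁;j₂m₂|JM⟩ ⇒ the coefficient vanishes identically
Racah sum check: Σ_k collapses to 0 ⇒ CG = 0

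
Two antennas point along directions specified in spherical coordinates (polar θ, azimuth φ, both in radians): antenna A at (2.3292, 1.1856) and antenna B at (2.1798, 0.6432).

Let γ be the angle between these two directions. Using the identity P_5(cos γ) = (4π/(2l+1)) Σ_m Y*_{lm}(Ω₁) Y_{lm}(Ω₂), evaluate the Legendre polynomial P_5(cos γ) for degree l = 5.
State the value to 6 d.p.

Summing Y*_{l m}(θ₁,φ₁)·Y_{l m}(θ₂,φ₂) over m ∈ [−5, 5]; prefactor 4π/(2·5+1) = 1.142397:
  [-5]  conj(Y_{5,-5})(Ω₁) = 0.08773 - 0.03254j ; Y_{5,-5}(Ω₂) = -0.17182 + 0.01281j ; Δ = -0.01466 + 0.00671j
  [-4]  conj(Y_{5,-4})(Ω₁) = -0.00841 + 0.28020j ; Y_{5,-4}(Ω₂) = 0.32018 + 0.20468j ; Δ = -0.06005 + 0.08799j
  [-3]  conj(Y_{5,-3})(Ω₁) = -0.39443 - 0.17388j ; Y_{5,-3}(Ω₂) = -0.13039 - 0.34768j ; Δ = -0.00902 + 0.15981j
  [-2]  conj(Y_{5,-2})(Ω₁) = 0.18472 - 0.17926j ; Y_{5,-2}(Ω₂) = 0.00334 - 0.01144j ; Δ = -0.00143 - 0.00271j
  [-1]  conj(Y_{5,-1})(Ω₁) = -0.08069 - 0.19900j ; Y_{5,-1}(Ω₂) = -0.28011 + 0.20995j ; Δ = 0.06438 + 0.03880j
  [+0]  conj(Y_{5,0})(Ω₁) = 0.32296 + 0.00000j ; Y_{5,0}(Ω₂) = 0.07763 + 0.00000j ; Δ = 0.02507 + 0.00000j
  [+1]  conj(Y_{5,1})(Ω₁) = 0.08069 - 0.19900j ; Y_{5,1}(Ω₂) = 0.28011 + 0.20995j ; Δ = 0.06438 - 0.03880j
  [+2]  conj(Y_{5,2})(Ω₁) = 0.18472 + 0.17926j ; Y_{5,2}(Ω₂) = 0.00334 + 0.01144j ; Δ = -0.00143 + 0.00271j
  [+3]  conj(Y_{5,3})(Ω₁) = 0.39443 - 0.17388j ; Y_{5,3}(Ω₂) = 0.13039 - 0.34768j ; Δ = -0.00902 - 0.15981j
  [+4]  conj(Y_{5,4})(Ω₁) = -0.00841 - 0.28020j ; Y_{5,4}(Ω₂) = 0.32018 - 0.20468j ; Δ = -0.06005 - 0.08799j
  [+5]  conj(Y_{5,5})(Ω₁) = -0.08773 - 0.03254j ; Y_{5,5}(Ω₂) = 0.17182 + 0.01281j ; Δ = -0.01466 - 0.00671j
Σ over m = -0.01648 + 0.00000j; ×(4π/11) → -0.01883 + 0.00000j. Real part: -0.018827

-0.018827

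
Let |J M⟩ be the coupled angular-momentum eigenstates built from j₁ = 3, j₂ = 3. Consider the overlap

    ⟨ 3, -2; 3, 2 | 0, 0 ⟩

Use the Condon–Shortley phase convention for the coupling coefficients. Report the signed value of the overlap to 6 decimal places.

√[1·6!0!0!/7! · 1!5!5!1!0!0!] = √(14400/7)
  +(−1)^5/∏(5,1,0,0,0,0)! = -1/120  (running -1/120)
⟨..|..⟩ = √(14400/7)·(-1/120) = -0.377964

−√(1/7) = -0.377964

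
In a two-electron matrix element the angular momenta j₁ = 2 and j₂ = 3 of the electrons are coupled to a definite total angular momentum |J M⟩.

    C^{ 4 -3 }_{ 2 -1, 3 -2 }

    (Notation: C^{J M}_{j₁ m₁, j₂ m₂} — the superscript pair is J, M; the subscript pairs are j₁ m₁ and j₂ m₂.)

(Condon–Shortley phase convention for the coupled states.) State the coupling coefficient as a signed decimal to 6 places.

+√(1/20) ≈ +0.223607

triangle: 1!*3!*5!/10! = 720/3628800
(j±m)!: 1!*3!*1!*5!*1!*7! = 3628800
prefactor² = (2J+1)*Δ*N² = 6480
  k=0: +1/(0!*1!*3!*1!*0!*4!) = 1/144
  k=1: −1/(1!*0!*2!*0!*1!*5!) = -1/240
Σ = 1/360  ⇒  CG² = 6480*(1/360)² = 1/20
CG = +√(1/20) = +0.223607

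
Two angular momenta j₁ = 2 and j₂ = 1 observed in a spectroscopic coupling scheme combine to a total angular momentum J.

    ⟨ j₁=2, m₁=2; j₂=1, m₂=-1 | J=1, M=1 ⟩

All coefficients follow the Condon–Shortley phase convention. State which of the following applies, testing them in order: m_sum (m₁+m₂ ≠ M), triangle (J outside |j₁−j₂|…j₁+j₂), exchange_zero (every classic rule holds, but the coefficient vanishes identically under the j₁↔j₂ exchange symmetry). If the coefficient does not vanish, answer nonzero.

nonzero

m-sum: m₁+m₂ = 2+(-1) = 1, M = 1  ✓
triangle: |j₁−j₂| = 1 ≤ J = 1 ≤ j₁+j₂ = 3  ✓
exchange: j₁≠j₂ or m₁≠m₂ — the exchange symmetry imposes no constraint here
value check: CG = +√(3/5) = +0.774597 ≠ 0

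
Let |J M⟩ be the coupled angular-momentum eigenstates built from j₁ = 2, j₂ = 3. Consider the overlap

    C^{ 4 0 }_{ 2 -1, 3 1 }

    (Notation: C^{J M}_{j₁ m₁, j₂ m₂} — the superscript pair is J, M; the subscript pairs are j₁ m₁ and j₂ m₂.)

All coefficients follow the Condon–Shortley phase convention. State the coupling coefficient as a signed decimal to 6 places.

-0.597614  (= −√(5/14))

triangle: 1!×3!×5!/10! = 720/3628800
(j±m)!: 1!×3!×4!×2!×4!×4! = 165888
prefactor² = (2J+1)×Δ×N² = 10368/35
  k=0: +1/(0!×1!×3!×4!×0!×1!) = 1/144
  k=1: −1/(1!×0!×2!×3!×1!×2!) = -1/24
Σ = -5/144  ⇒  CG² = 10368/35×(-5/144)² = 5/14
CG = −√(5/14) = -0.597614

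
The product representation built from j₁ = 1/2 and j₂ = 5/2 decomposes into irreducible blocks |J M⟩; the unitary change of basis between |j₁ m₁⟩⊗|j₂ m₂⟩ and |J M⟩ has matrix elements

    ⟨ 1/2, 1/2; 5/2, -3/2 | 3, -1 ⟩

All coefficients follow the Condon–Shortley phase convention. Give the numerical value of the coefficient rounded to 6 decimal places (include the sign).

+√(1/3) = +0.577350

√[7·0!1!5!/7! · 1!0!1!4!2!4!] = √(192)
  +(−1)^0/∏(0,0,0,1,1,4)! = 1/24  (running 1/24)
⟨..|..⟩ = √(192)·(1/24) = +0.577350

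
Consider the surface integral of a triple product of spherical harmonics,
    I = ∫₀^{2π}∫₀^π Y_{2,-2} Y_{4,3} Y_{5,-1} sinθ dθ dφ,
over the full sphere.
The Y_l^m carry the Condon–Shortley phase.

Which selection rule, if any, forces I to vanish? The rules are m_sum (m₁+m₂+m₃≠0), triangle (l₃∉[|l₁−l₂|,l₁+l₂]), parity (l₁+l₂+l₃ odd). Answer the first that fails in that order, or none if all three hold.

Σmᵢ = 0  ✓
l₃∈[|l₁−l₂|,l₁+l₂]=[2,6], have l₃=5  ✓
Σlᵢ = 11 ⇒ odd  ✗

parity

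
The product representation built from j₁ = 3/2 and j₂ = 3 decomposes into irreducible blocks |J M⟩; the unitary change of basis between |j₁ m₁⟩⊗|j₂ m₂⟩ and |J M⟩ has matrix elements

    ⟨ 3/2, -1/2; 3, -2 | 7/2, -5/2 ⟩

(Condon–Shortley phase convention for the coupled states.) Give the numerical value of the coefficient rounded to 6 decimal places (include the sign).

j₁+j₂−J=1  J+j₁−j₂=2  J−j₁+j₂=5  j₁+j₂+J+1=9
(j₁±m₁, j₂±m₂, J±M) = (1,2,1,5,1,6)
P² = 6400/7
sum k=0..1:
  [0] +1/48 = 1/48
  [1] −1/120 = -1/120
S = 1/80
C² = P²·S² = 1/7 ; C = +0.377964

+√(1/7) ≈ +0.377964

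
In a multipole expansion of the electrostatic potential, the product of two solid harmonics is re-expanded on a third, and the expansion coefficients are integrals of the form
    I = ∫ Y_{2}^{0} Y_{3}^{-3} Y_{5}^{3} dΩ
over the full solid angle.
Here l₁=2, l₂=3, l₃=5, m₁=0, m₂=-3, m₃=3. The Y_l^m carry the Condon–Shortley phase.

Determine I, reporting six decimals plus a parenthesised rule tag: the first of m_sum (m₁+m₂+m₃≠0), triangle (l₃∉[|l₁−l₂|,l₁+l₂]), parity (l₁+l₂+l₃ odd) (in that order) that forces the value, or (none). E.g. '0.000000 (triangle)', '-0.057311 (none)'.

m-sum 0 ✓  L=10 even ✓  1≤5≤5 ✓
Π(2lᵢ+1) = 5×7×11 = 385
triangle coeff Δ(2,3,5) = 1/2310
Σ_t [0,0]: t=0:+1/144 = 1/144
(3j)²=10/231 [(2 3 5; 0 0 0)], sign=-1
Σ_t [0,0]: t=0:+1/2880 = 1/2880
(3j)²=2/165 [(2 3 5; 0 -3 3)], sign=+1
⇒ 4πI² = 20/99
I = (-1)√(20/99/(4π)) = -0.12679218
No selection rule forces the value: the integral is nonzero (none).

-0.126792 (none)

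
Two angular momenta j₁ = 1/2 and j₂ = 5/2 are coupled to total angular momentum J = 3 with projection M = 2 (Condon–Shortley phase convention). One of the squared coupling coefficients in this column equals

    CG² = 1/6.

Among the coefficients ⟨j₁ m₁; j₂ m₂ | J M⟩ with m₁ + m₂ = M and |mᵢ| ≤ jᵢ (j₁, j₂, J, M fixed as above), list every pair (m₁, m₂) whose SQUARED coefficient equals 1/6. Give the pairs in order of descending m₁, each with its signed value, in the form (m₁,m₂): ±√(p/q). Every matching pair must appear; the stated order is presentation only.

Admissible pairs with m₁+m₂ = M = 2: (-1/2,5/2), (1/2,3/2)
  (m₁,m₂)=(1/2,3/2): CG² = 5/6, CG = +√(5/6)
  (m₁,m₂)=(-1/2,5/2): CG² = 1/6, CG = +√(1/6)   ← matches the target
Pairs with CG² = 1/6: (-1/2,5/2): +√(1/6)

(-1/2,5/2): +√(1/6)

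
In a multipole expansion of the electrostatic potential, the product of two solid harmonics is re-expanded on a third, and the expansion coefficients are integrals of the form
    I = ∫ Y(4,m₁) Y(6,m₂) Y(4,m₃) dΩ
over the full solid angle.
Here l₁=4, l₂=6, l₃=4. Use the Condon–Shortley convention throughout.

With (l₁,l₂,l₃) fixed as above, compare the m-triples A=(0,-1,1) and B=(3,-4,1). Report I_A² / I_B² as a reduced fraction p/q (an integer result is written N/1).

35/3

Shared (l₁,l₂,l₃)=(4,6,4): N and (l;000)² cancel in I_A²/I_B².
A: Δ = 6!·2!·6!/15! = 1/1261260; Racah Σ t=2..4: t=2:+1/3456 t=3:−1/1728 t=4:+1/11520 = -7/34560; ⇒ 3j(4 6 4; 0 -1 1)² = 7/858, sgn +1
B: Δ = 6!·2!·6!/15! = 1/1261260; Racah Σ t=0..1: t=0:+1/34560 t=1:−1/28800 = -1/172800; ⇒ 3j(4 6 4; 3 -4 1)² = 1/1430, sgn +1
I_A²/I_B² = (7/858)/(1/1430) = 35/3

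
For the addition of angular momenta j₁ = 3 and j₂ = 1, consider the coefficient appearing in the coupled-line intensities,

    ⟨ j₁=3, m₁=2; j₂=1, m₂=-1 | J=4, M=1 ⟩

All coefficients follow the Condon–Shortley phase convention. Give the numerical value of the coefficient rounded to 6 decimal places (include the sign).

+0.327327  (= +√(3/28))

j₁+j₂−J=0  J+j₁−j₂=6  J−j₁+j₂=2  j₁+j₂+J+1=9
(j₁±m₁, j₂±m₂, J±M) = (5,1,0,2,5,3)
P² = 43200/7
sum k=0..0:
  [0] +1/240 = 1/240
S = 1/240
C² = P²·S² = 3/28 ; C = +0.327327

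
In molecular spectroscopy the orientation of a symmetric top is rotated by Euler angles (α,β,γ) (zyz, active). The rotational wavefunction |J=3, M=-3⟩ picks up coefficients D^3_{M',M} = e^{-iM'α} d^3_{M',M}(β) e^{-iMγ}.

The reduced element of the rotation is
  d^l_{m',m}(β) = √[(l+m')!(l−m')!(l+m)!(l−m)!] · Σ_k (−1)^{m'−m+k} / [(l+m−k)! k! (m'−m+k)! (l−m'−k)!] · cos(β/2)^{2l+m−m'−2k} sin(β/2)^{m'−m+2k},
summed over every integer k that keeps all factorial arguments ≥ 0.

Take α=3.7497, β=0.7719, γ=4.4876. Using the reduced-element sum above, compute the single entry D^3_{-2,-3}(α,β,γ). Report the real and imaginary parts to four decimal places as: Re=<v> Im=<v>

First d^3_{-2,-3}(β=0.7719), then the phase factors e^{-i(-2)α} and e^{-i(-3)γ}:
With c≡cos(β/2)=0.926441 and s≡sin(β/2)=0.376439, N=[1·120·1·720]^{1/2}=293.938769
k∈{0} keeps every argument non-negative
  k=0: (−1)^1·293.9388/(120)·0.9264^5·0.3764^1 = -0.629303
d^3_{-2,-3}(0.7719) = -0.629303
Phases: e^{-i·(-2)·3.7497}=+0.347198+0.937792i, e^{-i·(-3)·4.4876}=+0.624403+0.781102i ⇒ D=+0.324544-0.539160i

Re=0.3245 Im=-0.5392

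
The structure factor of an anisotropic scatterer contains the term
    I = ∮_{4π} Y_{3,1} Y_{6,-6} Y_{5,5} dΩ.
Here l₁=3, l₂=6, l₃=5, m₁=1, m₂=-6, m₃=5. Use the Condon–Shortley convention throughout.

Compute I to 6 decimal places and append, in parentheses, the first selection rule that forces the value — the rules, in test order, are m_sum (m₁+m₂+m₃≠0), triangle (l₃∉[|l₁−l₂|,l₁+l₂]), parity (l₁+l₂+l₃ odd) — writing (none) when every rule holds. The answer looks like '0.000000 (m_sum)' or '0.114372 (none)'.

Checks pass: Σm=0; 14 even; l₃=5∈[3,9].
(2·3+1)(2·6+1)(2·5+1) = 1001
Δ: 4! 2! 8! / 15! → 1/675675
sum: t=1:−1/8640 t=2:+1/2304 t=3:−1/8640 = 7/34560
3j²(3 6 5; 0 0 0) = Δ·Π!·Σ² = 7/429  (sign -1)
sum: t=0:+1/1935360 = 1/1935360
3j²(3 6 5; 1 -6 5) = Δ·Π!·Σ² = 3/91  (sign +1)
combine: 4πI² = 1001·7/429·3/91 = 7/13
take √, sign -1: I = -0.20700098
No selection rule forces the value: the integral is nonzero (none).

-0.207001 (none)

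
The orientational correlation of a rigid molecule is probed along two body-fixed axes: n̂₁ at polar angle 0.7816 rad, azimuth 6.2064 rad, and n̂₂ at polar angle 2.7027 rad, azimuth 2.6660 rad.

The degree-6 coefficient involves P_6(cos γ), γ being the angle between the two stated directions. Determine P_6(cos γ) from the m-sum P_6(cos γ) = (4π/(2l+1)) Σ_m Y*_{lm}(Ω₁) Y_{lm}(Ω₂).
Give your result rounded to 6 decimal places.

Addition theorem: P_6(cos γ) = (4π/13) Σ_m Y*_{lm}(Ω₁) Y_{lm}(Ω₂), m = −6…6:
  m=-6: (0.05287 - 0.02624j) × (-0.00273 + 0.00081j) = -0.00012 + 0.00011j  (running Σ = -0.00012 + 0.00011j)
  m=-5: (0.19101 - 0.07716j) × (-0.01516 + 0.01451j) = -0.00178 + 0.00394j  (running Σ = -0.00190 + 0.00406j)
  m=-4: (0.38030 - 0.12062j) × (-0.03035 + 0.08815j) = -0.00091 + 0.03718j  (running Σ = -0.00281 + 0.04124j)
  m=-3: (0.39992 - 0.09379j) × (0.03905 + 0.26927j) = 0.04087 + 0.10402j  (running Σ = 0.03806 + 0.14526j)
  m=-2: (0.04910 - 0.00760j) × (0.28718 + 0.40259j) = 0.01716 + 0.01759j  (running Σ = 0.05522 + 0.16285j)
  m=-1: (-0.35697 + 0.02746j) × (0.36284 + 0.18687j) = -0.13465 - 0.05674j  (running Σ = -0.07943 + 0.10611j)
  m=0: (-0.15982 + 0.00000j) × (-0.21429 + 0.00000j) = 0.03425 + 0.00000j  (running Σ = -0.04518 + 0.10611j)
  m=1: (0.35697 + 0.02746j) × (-0.36284 + 0.18687j) = -0.13465 + 0.05674j  (running Σ = -0.17983 + 0.16285j)
  m=2: (0.04910 + 0.00760j) × (0.28718 - 0.40259j) = 0.01716 - 0.01759j  (running Σ = -0.16267 + 0.14526j)
  m=3: (-0.39992 - 0.09379j) × (-0.03905 + 0.26927j) = 0.04087 - 0.10402j  (running Σ = -0.12180 + 0.04124j)
  m=4: (0.38030 + 0.12062j) × (-0.03035 - 0.08815j) = -0.00091 - 0.03718j  (running Σ = -0.12271 + 0.00406j)
  m=5: (-0.19101 - 0.07716j) × (0.01516 + 0.01451j) = -0.00178 - 0.00394j  (running Σ = -0.12449 + 0.00011j)
  m=6: (0.05287 + 0.02624j) × (-0.00273 - 0.00081j) = -0.00012 - 0.00011j  (running Σ = -0.12461 - 0.00000j)
Total Σ_m = -0.12461 - 0.00000j. Multiply by 0.966644: -0.12045 - 0.00000j. P_6(cos γ) = -0.120453

-0.120453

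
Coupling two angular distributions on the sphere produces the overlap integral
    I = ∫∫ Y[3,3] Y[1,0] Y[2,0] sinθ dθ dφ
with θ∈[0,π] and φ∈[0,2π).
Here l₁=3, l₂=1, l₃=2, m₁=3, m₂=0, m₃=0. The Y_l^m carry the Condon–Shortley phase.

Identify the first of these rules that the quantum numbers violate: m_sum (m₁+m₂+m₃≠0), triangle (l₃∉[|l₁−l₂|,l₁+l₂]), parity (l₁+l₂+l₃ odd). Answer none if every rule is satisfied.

m_sum

Σmᵢ = 3  ✗
l₃∈[|l₁−l₂|,l₁+l₂]=[2,4], have l₃=2
Σlᵢ = 6 ⇒ even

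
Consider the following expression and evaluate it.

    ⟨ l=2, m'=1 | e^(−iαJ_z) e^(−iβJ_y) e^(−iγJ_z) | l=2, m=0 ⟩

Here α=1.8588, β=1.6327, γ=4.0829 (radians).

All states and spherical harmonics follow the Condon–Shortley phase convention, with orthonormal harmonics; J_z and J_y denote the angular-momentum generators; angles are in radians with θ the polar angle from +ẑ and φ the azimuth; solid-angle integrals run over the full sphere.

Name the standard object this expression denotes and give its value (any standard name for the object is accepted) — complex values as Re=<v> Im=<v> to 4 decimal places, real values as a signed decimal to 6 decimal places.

Wigner D-matrix element, Re=-0.0215 Im=-0.0725

This is a Wigner D-matrix element — the rotation-matrix element ⟨l m'| R(α,β,γ) |l m⟩ in the angular-momentum basis.
D^2_{1,0}(1.8588,1.6327,4.0829) = e^{-i·1·1.8588}·d^2_{1,0}(1.6327)·e^{-i·0·4.0829}. Compute d first:
With c≡cos(β/2)=0.684885 and s≡sin(β/2)=0.728651, N=[6·1·2·2]^{1/2}=4.898979
Admissible k: 0..1 (factorial args all ≥0)
  k=0: (−1)^1·4.8990/(2)·0.6849^3·0.7287^1 = -0.573388
  k=1: (−1)^2·4.8990/(2)·0.6849^1·0.7287^3 = +0.649011
d^2_{1,0}(1.6327) = -0.573388 +0.649011 = +0.075623
Attach z-rotation phases: D = e^{-i(1)(1.8588)}·(+0.075623)·e^{-i(0)(4.0829)} = -0.021480-0.072508i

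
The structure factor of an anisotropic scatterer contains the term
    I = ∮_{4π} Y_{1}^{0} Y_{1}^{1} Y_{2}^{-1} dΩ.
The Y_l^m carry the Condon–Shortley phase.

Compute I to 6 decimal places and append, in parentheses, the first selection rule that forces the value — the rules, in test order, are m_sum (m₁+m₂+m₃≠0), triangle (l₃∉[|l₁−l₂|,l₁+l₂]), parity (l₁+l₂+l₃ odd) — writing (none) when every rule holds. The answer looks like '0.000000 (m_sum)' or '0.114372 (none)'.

-0.218510 (none)

m-sum 0 ✓  L=4 even ✓  0≤2≤2 ✓
Π(2lᵢ+1) = 3×3×5 = 45
triangle coeff Δ(1,1,2) = 1/30
Σ_t [0,0]: t=0:+1/1 = 1/1
(3j)²=2/15 [(1 1 2; 0 0 0)], sign=+1
Σ_t [0,0]: t=0:+1/2 = 1/2
(3j)²=1/10 [(1 1 2; 0 1 -1)], sign=-1
⇒ 4πI² = 3/5
I = (-1)√(3/5/(4π)) = -0.21850969
No selection rule forces the value: the integral is nonzero (none).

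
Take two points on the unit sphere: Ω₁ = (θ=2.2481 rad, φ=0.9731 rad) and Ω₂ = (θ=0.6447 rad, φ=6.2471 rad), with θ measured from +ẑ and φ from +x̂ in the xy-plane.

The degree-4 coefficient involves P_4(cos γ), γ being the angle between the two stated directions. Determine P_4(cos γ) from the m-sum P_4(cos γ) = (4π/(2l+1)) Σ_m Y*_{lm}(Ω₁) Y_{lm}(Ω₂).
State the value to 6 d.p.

Addition theorem: P_4(cos γ) = (4π/9) Σ_m Y*_{lm}(Ω₁) Y_{lm}(Ω₂), m = −4…4:
  [-4]  conj(Y_{4,-4})(Ω₁) = (-0.119313, -0.111331) ; Y_{4,-4}(Ω₂) = (0.057119, 0.008302) ; Δ = (-0.005891, -0.007350)
  [-3]  conj(Y_{4,-3})(Ω₁) = (0.362062, -0.081836) ; Y_{4,-3}(Ω₂) = (0.215861, 0.023460) ; Δ = (0.080075, -0.009171)
  [-2]  conj(Y_{4,-2})(Ω₁) = (-0.130284, 0.330592) ; Y_{4,-2}(Ω₂) = (0.418365, 0.030246) ; Δ = (-0.064505, 0.134368)
  [-1]  conj(Y_{4,-1})(Ω₁) = (0.032605, 0.047895) ; Y_{4,-1}(Ω₂) = (0.334266, 0.012067) ; Δ = (0.010321, 0.016403)
  [+0]  conj(Y_{4,0})(Ω₁) = (-0.357941, -0.000000) ; Y_{4,0}(Ω₂) = (-0.198982, 0.000000) ; Δ = (0.071224, 0.000000)
  [+1]  conj(Y_{4,1})(Ω₁) = (-0.032605, 0.047895) ; Y_{4,1}(Ω₂) = (-0.334266, 0.012067) ; Δ = (0.010321, -0.016403)
  [+2]  conj(Y_{4,2})(Ω₁) = (-0.130284, -0.330592) ; Y_{4,2}(Ω₂) = (0.418365, -0.030246) ; Δ = (-0.064505, -0.134368)
  [+3]  conj(Y_{4,3})(Ω₁) = (-0.362062, -0.081836) ; Y_{4,3}(Ω₂) = (-0.215861, 0.023460) ; Δ = (0.080075, 0.009171)
  [+4]  conj(Y_{4,4})(Ω₁) = (-0.119313, 0.111331) ; Y_{4,4}(Ω₂) = (0.057119, -0.008302) ; Δ = (-0.005891, 0.007350)
Σ over m = (0.111222, 0.000000); ×(4π/9) → (0.155296, 0.000000). Real part: 0.155296

0.155296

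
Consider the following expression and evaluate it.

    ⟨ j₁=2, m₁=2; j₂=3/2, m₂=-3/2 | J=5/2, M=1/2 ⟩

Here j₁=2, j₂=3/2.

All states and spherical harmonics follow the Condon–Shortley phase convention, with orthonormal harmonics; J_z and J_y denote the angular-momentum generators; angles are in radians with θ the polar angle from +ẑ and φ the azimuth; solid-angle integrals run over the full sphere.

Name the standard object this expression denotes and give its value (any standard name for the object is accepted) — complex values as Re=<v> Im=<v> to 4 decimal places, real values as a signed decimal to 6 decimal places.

This is a Clebsch–Gordan (vector-coupling) coefficient.
triangle: 1!*3!*2!/7! = 12/5040
(j±m)!: 4!*0!*0!*3!*3!*2! = 1728
prefactor² = (2J+1)*Δ*N² = 864/35
  k=0: +1/(0!*1!*0!*0!*3!*2!) = 1/12
Σ = 1/12  ⇒  CG² = 864/35*(1/12)² = 6/35
CG = +√(6/35) = +0.414039

Clebsch–Gordan coefficient, +√(6/35) ≈ +0.414039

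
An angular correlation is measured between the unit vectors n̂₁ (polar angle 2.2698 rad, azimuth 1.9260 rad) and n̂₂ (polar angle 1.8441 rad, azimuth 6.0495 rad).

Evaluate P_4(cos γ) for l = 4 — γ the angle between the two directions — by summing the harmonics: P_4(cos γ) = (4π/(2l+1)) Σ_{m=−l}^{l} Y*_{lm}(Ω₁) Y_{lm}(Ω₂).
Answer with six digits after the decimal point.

Summing Y*_{l m}(θ₁,φ₁)·Y_{l m}(θ₂,φ₂) over m ∈ [−4, 4]; prefactor 4π/(2·4+1) = 1.396263:
  m=-4: Y*=0.02270 + 0.15024j  Y=0.22597 + 0.30601j  product -0.04084 + 0.04090j
  m=-3: Y*=-0.31613 + 0.17484j  Y=-0.23047 - 0.19454j  product 0.10687 + 0.02121j
  m=-2: Y*=-0.28208 - 0.24266j  Y=-0.13568 - 0.06847j  product 0.02166 + 0.05224j
  m=-1: Y*=-0.00825 + 0.02223j  Y=0.29784 + 0.07090j  product -0.00403 + 0.00604j
  m=+0: Y*=-0.36191 + 0.00000j  Y=0.10580 + 0.00000j  product -0.03829 + 0.00000j
  m=+1: Y*=0.00825 + 0.02223j  Y=-0.29784 + 0.07090j  product -0.00403 - 0.00604j
  m=+2: Y*=-0.28208 + 0.24266j  Y=-0.13568 + 0.06847j  product 0.02166 - 0.05224j
  m=+3: Y*=0.31613 + 0.17484j  Y=0.23047 - 0.19454j  product 0.10687 - 0.02121j
  m=+4: Y*=0.02270 - 0.15024j  Y=0.22597 - 0.30601j  product -0.04084 - 0.04090j
Σ over m = 0.12902 + 0.00000j; ×(4π/9) → 0.18014 + 0.00000j. Real part: 0.180142

0.180142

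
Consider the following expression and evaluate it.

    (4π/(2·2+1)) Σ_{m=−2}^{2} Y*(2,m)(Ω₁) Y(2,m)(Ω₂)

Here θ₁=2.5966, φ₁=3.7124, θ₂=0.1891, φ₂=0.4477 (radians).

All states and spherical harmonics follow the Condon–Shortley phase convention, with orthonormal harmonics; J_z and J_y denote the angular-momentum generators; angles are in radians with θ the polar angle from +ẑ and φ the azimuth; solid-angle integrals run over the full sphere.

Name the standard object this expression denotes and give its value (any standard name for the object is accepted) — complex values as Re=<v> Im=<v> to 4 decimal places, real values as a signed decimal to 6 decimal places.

Legendre polynomial (addition theorem), +0.815825

This sum is the spherical-harmonic addition theorem: it equals the Legendre polynomial P_l(cos γ) of the angle γ between the two directions.
Expand P_2 via completeness: Σ_{m} conj(Y_{2,m}) at Ω₁ times Y_{2,m} at Ω₂ —
  m=-2: (0.043199, 0.094396) × (0.008533, -0.010652) = (0.001374, 0.000345)  (running Σ = (0.001374, 0.000345))
  m=-1: (0.288184, 0.185045) × (0.128574, -0.061744) = (0.048478, 0.005998)  (running Σ = (0.049853, 0.006344))
  m=0: (0.376498, -0.000000) × (0.597350, 0.000000) = (0.224901, 0.000000)  (running Σ = (0.274754, 0.006344))
  m=1: (-0.288184, 0.185045) × (-0.128574, -0.061744) = (0.048478, -0.005998)  (running Σ = (0.323232, 0.000345))
  m=2: (0.043199, -0.094396) × (0.008533, 0.010652) = (0.001374, -0.000345)  (running Σ = (0.324606, -0.000000))
Total Σ_m = (0.324606, -0.000000). Multiply by 2.513274: (0.815825, -0.000000). P_2(cos γ) = 0.815825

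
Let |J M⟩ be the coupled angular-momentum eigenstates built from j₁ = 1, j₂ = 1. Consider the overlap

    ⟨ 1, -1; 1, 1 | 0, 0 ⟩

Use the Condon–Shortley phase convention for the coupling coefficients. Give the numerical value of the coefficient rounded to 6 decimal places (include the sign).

√[1·2!0!0!/3! · 0!2!2!0!0!0!] = √(4/3)
  +(−1)^2/∏(2,0,0,0,0,0)! = 1/2  (running 1/2)
⟨..|..⟩ = √(4/3)·(1/2) = +0.577350

+0.577350  (= +√(1/3))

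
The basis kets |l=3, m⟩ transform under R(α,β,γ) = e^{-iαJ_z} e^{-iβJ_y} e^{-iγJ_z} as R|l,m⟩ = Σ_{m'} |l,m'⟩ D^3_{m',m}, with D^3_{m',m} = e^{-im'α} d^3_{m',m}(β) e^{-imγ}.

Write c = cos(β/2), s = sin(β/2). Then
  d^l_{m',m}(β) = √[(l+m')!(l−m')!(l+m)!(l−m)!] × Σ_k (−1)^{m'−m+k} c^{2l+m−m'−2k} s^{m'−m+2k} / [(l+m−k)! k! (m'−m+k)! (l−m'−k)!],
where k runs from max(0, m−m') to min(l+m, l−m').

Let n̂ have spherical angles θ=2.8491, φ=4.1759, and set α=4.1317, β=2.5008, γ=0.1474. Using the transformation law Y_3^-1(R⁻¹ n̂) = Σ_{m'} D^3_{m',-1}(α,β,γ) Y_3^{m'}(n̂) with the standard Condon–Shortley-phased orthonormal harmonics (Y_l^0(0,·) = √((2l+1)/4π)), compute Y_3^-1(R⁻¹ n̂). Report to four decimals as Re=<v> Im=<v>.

Re=0.3750 Im=0.0415

Need the full column D^3_{m',-1} for m'=−3..3 at α=4.1317, β=2.5008, γ=0.1474.
cos(β/2)=0.314943, sin(β/2)=0.949111
d^3_{-3,-1}: single k=2 term ⇒ +0.034325;  D = +0.034315-0.000819i
d^3_{-2,-1}: k∈[1..2] ⇒ +0.009300 -0.168918 = -0.159618;  D = +0.084356-0.135506i
d^3_{-1,-1}: k∈[0..2] ⇒ +0.000976 -0.070901 +0.482927 = +0.413003;  D = -0.173403-0.374837i
d^3_{0,-1}: k∈[0..2] ⇒ -0.010187 +0.277560 -0.840246 = -0.572873;  D = -0.566661-0.084136i
d^3_{1,-1}: k∈[0..2] ⇒ +0.053175 -0.643903 +0.730973 = +0.140245;  D = -0.093325+0.104685i
d^3_{2,-1}: k∈[0..1] ⇒ -0.168918 +0.767036 = +0.598118;  D = -0.154931-0.577704i
d^3_{3,-1}: single k=0 term ⇒ +0.311728;  D = +0.296034+0.097666i
Y_3^{m'}(θ=2.8491,φ=4.1759) and Σ D·Y over m':
  (+0.0343-0.0008i)·(+0.0100+0.0004i)  (+0.0844-0.1355i)·(+0.0388+0.0715i)  (-0.1734-0.3748i)·(-0.1707+0.2871i)  (-0.5667-0.0841i)·(-0.5661+0.0000i)  (-0.0933+0.1047i)·(+0.1707+0.2871i)  (-0.1549-0.5777i)·(+0.0388-0.0715i)  (+0.2960+0.0977i)·(-0.0100+0.0004i)
Y_3^-1(R⁻¹ n̂) = +0.375015+0.041462i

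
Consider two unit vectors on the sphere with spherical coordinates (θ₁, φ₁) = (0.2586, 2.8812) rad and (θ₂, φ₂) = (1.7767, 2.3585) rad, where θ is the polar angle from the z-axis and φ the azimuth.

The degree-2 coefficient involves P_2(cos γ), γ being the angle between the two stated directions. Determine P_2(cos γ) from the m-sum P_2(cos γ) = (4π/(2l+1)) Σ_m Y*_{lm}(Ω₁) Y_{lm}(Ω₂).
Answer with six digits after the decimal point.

-0.499444

Summing Y*_{l m}(θ₁,φ₁)·Y_{l m}(θ₂,φ₂) over m ∈ [−2, 2]; prefactor 4π/(2·2+1) = 2.513274:
  m=-2: (+0.021912-0.012569i) × (+0.001707+0.370124i) = +0.004689+0.008089i  (running Σ = +0.004689+0.008089i)
  m=-1: (-0.184554+0.049173i) × (+0.109579+0.109075i) = -0.025587-0.014742i  (running Σ = -0.020897-0.006653i)
  m=0: (+0.568907-0.000000i) × (-0.275841+0.000000i) = -0.156928+0.000000i  (running Σ = -0.177825-0.006653i)
  m=1: (+0.184554+0.049173i) × (-0.109579+0.109075i) = -0.025587+0.014742i  (running Σ = -0.203412+0.008089i)
  m=2: (+0.021912+0.012569i) × (+0.001707-0.370124i) = +0.004689-0.008089i  (running Σ = -0.198723+0.000000i)
Total Σ_m = -0.198723+0.000000i. Multiply by 2.513274: -0.499444+0.000000i. P_2(cos γ) = -0.499444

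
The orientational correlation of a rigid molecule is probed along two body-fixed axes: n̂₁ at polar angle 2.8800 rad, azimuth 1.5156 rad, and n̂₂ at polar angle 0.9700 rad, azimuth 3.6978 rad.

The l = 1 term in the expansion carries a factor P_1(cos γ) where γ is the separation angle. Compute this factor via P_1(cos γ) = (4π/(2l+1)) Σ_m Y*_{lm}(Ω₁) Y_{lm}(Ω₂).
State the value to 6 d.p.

Addition theorem: P_1(cos γ) = (4π/3) Σ_m Y*_{lm}(Ω₁) Y_{lm}(Ω₂), m = −1…1:
  m=-1: (0.004929, 0.089215) × (-0.242034, 0.150468) = (-0.014617, -0.020851)  (running Σ = (-0.014617, -0.020851))
  m=0: (-0.471980, -0.000000) × (0.276207, 0.000000) = (-0.130364, -0.000000)  (running Σ = (-0.144981, -0.020851))
  m=1: (-0.004929, 0.089215) × (0.242034, 0.150468) = (-0.014617, 0.020851)  (running Σ = (-0.159598, 0.000000))
Accumulated sum (-0.159598, 0.000000); after 4π/(2l+1) scaling, (-0.668524, 0.000000) ⇒ P_1 = -0.668524

-0.668524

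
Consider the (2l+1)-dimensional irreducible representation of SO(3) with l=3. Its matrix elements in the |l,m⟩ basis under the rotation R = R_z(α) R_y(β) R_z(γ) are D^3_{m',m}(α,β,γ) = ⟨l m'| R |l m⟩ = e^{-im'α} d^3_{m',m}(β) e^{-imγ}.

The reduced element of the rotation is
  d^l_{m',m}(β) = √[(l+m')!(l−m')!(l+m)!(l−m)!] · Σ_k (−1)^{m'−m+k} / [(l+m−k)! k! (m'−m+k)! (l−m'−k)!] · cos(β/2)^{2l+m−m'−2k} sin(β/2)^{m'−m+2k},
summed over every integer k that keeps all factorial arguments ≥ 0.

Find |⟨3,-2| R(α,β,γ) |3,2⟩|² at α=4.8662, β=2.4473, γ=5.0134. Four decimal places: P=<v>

P=0.0571

Split into d^3_{-2,2}(β=2.4473) × two z-phases.
c=cos(2.447300/2)=0.340216, s=sin(2.447300/2)=0.940347; N=√[1·120·120·1]=120.000000
k: max(0,(2)−(-2))=4 … min(3+(2),3−(-2))=5
  k=4: (−1)^0·120.0000/(24)·0.3402^2·0.9403^4 = +0.452514
  k=5: (−1)^1·120.0000/(120)·0.3402^0·0.9403^6 = -0.691401
d^3_{-2,2}(2.4473) = +0.452514 -0.691401 = -0.238887
|D^3_{-2,2}|² = |d^3_{-2,2}(β)|² = (-0.238887)² = 0.057067 (the z-rotation phases have unit modulus)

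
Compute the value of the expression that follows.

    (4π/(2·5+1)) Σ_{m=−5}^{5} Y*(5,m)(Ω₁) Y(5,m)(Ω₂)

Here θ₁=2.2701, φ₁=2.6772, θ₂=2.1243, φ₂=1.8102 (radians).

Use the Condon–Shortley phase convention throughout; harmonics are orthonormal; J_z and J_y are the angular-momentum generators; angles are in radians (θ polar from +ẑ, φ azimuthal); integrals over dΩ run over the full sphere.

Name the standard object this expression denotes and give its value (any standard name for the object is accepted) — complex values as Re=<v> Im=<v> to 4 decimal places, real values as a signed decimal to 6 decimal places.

Legendre polynomial (addition theorem), -0.419260

This sum is the spherical-harmonic addition theorem: it equals the Legendre polynomial P_l(cos γ) of the angle γ between the two directions.
Term-by-term m-sum for l=5 (normalisation 4π/11 = 1.142397):
  m=-5: Y*=0.08315 + 0.08905j  Y=-0.19250 - 0.07550j  product -0.00928 - 0.02342j
  m=-4: Y*=0.09166 + 0.31082j  Y=-0.23252 + 0.33044j  product -0.12402 - 0.04198j
  m=-3: Y*=-0.07476 + 0.41648j  Y=0.20839 + 0.23845j  product -0.11489 + 0.06896j
  m=-2: Y*=-0.09296 + 0.12434j  Y=-0.09785 + 0.05080j  product 0.00278 - 0.01689j
  m=-1: Y*=0.26201 - 0.13125j  Y=0.08173 + 0.33486j  product 0.06536 + 0.07701j
  m=+0: Y*=0.23999 + 0.00000j  Y=-0.02874 + 0.00000j  product -0.00690 + 0.00000j
  m=+1: Y*=-0.26201 - 0.13125j  Y=-0.08173 + 0.33486j  product 0.06536 - 0.07701j
  m=+2: Y*=-0.09296 - 0.12434j  Y=-0.09785 - 0.05080j  product 0.00278 + 0.01689j
  m=+3: Y*=0.07476 + 0.41648j  Y=-0.20839 + 0.23845j  product -0.11489 - 0.06896j
  m=+4: Y*=0.09166 - 0.31082j  Y=-0.23252 - 0.33044j  product -0.12402 + 0.04198j
  m=+5: Y*=-0.08315 + 0.08905j  Y=0.19250 - 0.07550j  product -0.00928 + 0.02342j
Accumulated sum -0.36700 + 0.00000j; after 4π/(2l+1) scaling, -0.41926 + 0.00000j ⇒ P_5 = -0.419260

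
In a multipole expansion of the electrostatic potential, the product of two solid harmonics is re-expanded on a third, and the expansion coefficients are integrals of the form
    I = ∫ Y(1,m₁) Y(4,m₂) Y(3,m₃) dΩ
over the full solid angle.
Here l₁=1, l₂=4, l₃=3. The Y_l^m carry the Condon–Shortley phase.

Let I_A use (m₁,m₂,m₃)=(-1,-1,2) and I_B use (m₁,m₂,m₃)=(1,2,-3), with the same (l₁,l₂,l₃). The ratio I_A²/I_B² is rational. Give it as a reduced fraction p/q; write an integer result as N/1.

Same 1,4,3: normalisation and zero-m 3j drop out of the ratio.
A: Δ: 2! 0! 6! / 9! → 1/252; sum: t=2:+1/240 = 1/240; 3j²(1 4 3; -1 -1 2) = Δ·Π!·Σ² = 1/84  (sign -1)
B: Δ: 2! 0! 6! / 9! → 1/252; sum: t=0:+1/1440 = 1/1440; 3j²(1 4 3; 1 2 -3) = Δ·Π!·Σ² = 1/252  (sign +1)
I_A²/I_B² = (1/84)/(1/252) = 3/1

3/1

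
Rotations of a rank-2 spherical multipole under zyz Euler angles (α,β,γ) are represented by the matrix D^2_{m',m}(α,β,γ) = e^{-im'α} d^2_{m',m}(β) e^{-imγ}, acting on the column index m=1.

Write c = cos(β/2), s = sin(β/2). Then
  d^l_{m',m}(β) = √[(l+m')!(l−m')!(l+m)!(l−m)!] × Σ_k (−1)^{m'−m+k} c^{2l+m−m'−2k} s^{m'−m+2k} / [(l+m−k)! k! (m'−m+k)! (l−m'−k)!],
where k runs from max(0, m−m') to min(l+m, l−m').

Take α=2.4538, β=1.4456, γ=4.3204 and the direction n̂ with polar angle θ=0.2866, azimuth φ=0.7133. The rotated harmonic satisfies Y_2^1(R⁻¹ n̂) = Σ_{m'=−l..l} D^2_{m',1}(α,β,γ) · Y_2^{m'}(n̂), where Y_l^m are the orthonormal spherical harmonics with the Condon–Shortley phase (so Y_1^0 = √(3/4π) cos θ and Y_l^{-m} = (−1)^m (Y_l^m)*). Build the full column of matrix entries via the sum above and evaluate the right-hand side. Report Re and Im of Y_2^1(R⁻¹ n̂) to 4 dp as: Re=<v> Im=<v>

Need the full column D^2_{m',1} for m'=−2..2 at α=2.4538, β=1.4456, γ=4.3204.
cos(β/2)=0.749957, sin(β/2)=0.661487
d^2_{-2,1}: single k=3 term ⇒ +0.434140;  D = +0.361420+0.240528i
d^2_{-1,1}: k∈[2..3] ⇒ +0.738306 -0.191463 = +0.546842;  D = -0.159409-0.523092i
d^2_{0,1}: k∈[1..2] ⇒ +0.683448 -0.531711 = +0.151736;  D = -0.057967+0.140227i
d^2_{1,1}: k∈[0..1] ⇒ +0.316333 -0.738306 = -0.421973;  D = -0.372119+0.198969i
d^2_{2,1}: single k=0 term ⇒ -0.558033;  D = +0.547264+0.109101i
Y_2^{m'}(θ=0.2866,φ=0.7133) and Σ D·Y over m':
  (+0.3614+0.2405i)·(+0.0044-0.0305i)  (-0.1594-0.5231i)·(+0.1584-0.1371i)  (-0.0580+0.1402i)·(+0.5552+0.0000i)  (-0.3721+0.1990i)·(-0.1584-0.1371i)  (+0.5473+0.1091i)·(+0.0044+0.0305i)
Y_2^1(R⁻¹ n̂) = -0.034868+0.043552i

Re=-0.0349 Im=0.0436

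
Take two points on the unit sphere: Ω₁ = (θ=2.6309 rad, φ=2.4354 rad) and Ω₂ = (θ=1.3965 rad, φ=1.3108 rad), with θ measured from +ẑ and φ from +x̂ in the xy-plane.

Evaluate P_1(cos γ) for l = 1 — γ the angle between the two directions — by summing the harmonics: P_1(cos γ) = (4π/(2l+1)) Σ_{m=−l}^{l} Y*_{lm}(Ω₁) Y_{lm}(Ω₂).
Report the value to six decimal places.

Summing Y*_{l m}(θ₁,φ₁)·Y_{l m}(θ₂,φ₂) over m ∈ [−1, 1]; prefactor 4π/(2·1+1) = 4.188790:
  [-1]  conj(Y_{1,-1})(Ω₁) = -0.128484+0.109588i ; Y_{1,-1}(Ω₂) = +0.087473-0.328824i ; Δ = +0.024796+0.051834i
  [+0]  conj(Y_{1,0})(Ω₁) = -0.426260-0.000000i ; Y_{1,0}(Ω₂) = +0.084731+0.000000i ; Δ = -0.036117-0.000000i
  [+1]  conj(Y_{1,1})(Ω₁) = +0.128484+0.109588i ; Y_{1,1}(Ω₂) = -0.087473-0.328824i ; Δ = +0.024796-0.051834i
Total Σ_m = +0.013475+0.000000i. Multiply by 4.188790: +0.056443+0.000000i. P_1(cos γ) = 0.056443

0.056443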